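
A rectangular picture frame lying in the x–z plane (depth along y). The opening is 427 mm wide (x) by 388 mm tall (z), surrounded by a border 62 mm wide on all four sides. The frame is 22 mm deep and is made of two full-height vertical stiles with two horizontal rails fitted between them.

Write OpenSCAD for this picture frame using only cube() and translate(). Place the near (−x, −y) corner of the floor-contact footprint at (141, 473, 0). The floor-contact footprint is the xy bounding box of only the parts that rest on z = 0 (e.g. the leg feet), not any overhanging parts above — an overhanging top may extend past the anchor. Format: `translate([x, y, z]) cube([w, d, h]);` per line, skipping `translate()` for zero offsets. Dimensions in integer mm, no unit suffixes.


translate([141, 473, 0]) cube([62, 22, 512]);
translate([630, 473, 0]) cube([62, 22, 512]);
translate([203, 473, 0]) cube([427, 22, 62]);
translate([203, 473, 450]) cube([427, 22, 62]);


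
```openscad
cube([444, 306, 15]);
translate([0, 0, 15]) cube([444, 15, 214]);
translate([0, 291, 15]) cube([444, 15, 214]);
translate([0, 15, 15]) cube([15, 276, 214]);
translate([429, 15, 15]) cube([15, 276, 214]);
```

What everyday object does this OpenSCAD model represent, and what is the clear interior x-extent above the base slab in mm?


An open box. The internal width is 414 mm.

A 444×306 base slab with four walls standing on it — an open box. The base is 444 mm wide and the walls are 15 mm thick, so the internal width is 444 − 2 × 15 = 414 mm.


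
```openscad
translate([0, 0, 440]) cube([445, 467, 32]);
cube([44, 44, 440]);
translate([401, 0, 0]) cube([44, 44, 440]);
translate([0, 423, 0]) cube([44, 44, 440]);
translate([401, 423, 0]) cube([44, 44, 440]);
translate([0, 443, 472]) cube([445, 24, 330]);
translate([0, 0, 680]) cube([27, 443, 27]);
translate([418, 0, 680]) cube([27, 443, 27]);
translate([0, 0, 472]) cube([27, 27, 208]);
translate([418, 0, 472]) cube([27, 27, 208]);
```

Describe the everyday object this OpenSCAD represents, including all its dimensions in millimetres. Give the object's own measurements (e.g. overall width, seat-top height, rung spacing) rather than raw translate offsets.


A chair. The seat is a 445×467×32 mm slab with its top at z = 472 mm, on four 44×44 mm corner legs (flush with the seat edges, standing on z = 0). A flat backrest 24 mm thick, 330 mm tall, spans the full seat width and rises from the seat top along its +y edge, rear face flush with the rear of the seat. Two armrests of 27×27 mm section run along each side from the seat's front edge to the front of the backrest, top faces 235 mm above the seat top and outer faces flush with the seat's x-edges; a 27×27 mm post under the front of each armrest stands on the seat at the front corner.


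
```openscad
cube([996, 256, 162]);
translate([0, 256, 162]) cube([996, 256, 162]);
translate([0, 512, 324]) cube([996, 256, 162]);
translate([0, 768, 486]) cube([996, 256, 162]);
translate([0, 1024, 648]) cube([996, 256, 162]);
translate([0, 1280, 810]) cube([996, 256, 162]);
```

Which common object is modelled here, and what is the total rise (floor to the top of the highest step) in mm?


A staircase. The total rise is 972 mm.

6 identical blocks, each offset up and back from the previous — a staircase. Each step is 162 mm tall and there are 6 of them, so the total rise is 6 × 162 = 972 mm.


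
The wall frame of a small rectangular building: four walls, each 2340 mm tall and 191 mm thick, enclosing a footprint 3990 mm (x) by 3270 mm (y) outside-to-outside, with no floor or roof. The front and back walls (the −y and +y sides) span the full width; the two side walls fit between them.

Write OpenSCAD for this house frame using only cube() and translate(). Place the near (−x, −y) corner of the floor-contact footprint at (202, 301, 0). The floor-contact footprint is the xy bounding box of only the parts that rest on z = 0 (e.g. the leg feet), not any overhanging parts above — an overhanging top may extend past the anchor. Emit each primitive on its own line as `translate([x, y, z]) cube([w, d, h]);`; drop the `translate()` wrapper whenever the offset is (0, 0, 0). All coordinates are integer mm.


translate([202, 301, 0]) cube([3990, 191, 2340]);
translate([202, 3380, 0]) cube([3990, 191, 2340]);
translate([202, 492, 0]) cube([191, 2888, 2340]);
translate([4001, 492, 0]) cube([191, 2888, 2340]);


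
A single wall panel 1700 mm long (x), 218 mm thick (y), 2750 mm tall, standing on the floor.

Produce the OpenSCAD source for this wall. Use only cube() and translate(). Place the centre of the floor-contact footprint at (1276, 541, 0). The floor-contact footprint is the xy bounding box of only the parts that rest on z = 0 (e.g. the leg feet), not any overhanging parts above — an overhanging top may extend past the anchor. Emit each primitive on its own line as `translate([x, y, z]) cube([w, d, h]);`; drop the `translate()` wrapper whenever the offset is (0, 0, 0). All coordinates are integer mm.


translate([426, 432, 0]) cube([1700, 218, 2750]);


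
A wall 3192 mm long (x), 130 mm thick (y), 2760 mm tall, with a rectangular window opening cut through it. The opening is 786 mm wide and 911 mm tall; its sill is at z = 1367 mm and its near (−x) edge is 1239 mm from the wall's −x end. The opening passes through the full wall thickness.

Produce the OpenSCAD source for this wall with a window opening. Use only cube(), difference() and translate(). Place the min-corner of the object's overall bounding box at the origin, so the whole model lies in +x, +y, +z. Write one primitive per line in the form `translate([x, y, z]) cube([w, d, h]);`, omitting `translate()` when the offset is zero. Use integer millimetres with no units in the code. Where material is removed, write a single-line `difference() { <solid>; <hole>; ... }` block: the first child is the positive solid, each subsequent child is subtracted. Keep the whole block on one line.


difference() { cube([3192, 130, 2760]); translate([1239, 0, 1367]) cube([786, 130, 911]); }


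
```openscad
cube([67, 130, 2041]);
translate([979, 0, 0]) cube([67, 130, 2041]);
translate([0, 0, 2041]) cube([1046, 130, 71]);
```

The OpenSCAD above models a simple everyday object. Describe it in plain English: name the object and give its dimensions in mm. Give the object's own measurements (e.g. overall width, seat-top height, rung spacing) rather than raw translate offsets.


A door frame. The clear opening is 912 mm wide and 2041 mm high. Two 67 mm wide jambs, 130 mm deep, stand either side of the opening from the floor to the top of the opening. A 71 mm thick head sits across the top of both jambs, spanning the full outside width of the frame.


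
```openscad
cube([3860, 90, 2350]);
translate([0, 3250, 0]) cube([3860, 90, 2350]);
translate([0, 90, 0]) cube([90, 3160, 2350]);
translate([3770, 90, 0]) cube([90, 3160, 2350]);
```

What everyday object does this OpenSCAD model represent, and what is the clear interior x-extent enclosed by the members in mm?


A house (or room) frame. The interior width is 3680 mm.

Four 2350 mm walls enclosing a rectangle with no floor or roof — a room or house frame. Outside width is 3860 mm and wall thickness is 90 mm, so the interior width is 3860 − 2 × 90 = 3680 mm.


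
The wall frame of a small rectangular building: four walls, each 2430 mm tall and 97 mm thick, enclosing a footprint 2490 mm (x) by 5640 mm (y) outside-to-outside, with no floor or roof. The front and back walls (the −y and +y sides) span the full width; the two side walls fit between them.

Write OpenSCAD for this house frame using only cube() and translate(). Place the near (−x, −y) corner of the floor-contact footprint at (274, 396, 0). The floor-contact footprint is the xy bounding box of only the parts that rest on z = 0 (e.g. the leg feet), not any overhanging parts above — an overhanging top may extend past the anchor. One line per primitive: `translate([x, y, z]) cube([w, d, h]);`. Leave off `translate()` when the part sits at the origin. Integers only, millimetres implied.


translate([274, 396, 0]) cube([2490, 97, 2430]);
translate([274, 5939, 0]) cube([2490, 97, 2430]);
translate([274, 493, 0]) cube([97, 5446, 2430]);
translate([2667, 493, 0]) cube([97, 5446, 2430]);


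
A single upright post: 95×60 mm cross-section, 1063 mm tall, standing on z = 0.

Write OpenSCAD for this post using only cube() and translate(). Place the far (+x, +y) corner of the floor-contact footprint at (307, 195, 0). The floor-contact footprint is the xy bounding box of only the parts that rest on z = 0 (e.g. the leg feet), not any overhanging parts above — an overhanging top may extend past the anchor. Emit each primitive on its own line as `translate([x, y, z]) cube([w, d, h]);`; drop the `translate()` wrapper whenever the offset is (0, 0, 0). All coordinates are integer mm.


translate([212, 135, 0]) cube([95, 60, 1063]);


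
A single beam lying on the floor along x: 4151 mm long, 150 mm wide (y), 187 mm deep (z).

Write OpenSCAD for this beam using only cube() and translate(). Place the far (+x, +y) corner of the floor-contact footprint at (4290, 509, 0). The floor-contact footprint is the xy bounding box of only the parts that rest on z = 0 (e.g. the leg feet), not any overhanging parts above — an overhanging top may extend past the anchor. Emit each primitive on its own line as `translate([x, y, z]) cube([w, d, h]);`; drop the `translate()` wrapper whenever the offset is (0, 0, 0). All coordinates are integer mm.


translate([139, 359, 0]) cube([4151, 150, 187]);


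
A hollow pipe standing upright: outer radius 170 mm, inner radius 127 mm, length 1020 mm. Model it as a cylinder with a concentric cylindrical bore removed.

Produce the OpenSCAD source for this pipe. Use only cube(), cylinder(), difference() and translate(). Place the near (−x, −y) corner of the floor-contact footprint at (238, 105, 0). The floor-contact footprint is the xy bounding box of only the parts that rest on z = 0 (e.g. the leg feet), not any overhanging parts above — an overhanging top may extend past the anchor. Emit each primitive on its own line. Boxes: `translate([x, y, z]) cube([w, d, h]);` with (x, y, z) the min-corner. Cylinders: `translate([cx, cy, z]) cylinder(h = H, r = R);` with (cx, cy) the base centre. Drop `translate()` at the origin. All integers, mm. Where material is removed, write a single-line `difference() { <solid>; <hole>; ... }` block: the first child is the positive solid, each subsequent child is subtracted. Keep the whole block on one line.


difference() { translate([408, 275, 0]) cylinder(h = 1020, r = 170); translate([408, 275, 0]) cylinder(h = 1020, r = 127); }


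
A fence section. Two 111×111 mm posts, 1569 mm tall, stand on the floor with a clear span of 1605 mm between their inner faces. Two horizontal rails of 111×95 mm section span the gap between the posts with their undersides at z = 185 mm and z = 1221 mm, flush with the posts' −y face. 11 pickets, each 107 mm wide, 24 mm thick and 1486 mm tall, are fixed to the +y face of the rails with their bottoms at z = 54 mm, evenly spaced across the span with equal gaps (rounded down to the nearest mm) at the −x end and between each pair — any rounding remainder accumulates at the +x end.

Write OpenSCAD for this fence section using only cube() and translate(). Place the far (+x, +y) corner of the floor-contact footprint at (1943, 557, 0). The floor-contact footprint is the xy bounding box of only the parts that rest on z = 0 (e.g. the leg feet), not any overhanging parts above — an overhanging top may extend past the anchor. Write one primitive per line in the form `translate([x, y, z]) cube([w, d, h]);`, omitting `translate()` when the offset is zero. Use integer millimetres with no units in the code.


translate([116, 446, 0]) cube([111, 111, 1569]);
translate([1832, 446, 0]) cube([111, 111, 1569]);
translate([227, 446, 185]) cube([1605, 111, 95]);
translate([227, 446, 1221]) cube([1605, 111, 95]);
translate([262, 557, 54]) cube([107, 24, 1486]);
translate([404, 557, 54]) cube([107, 24, 1486]);
translate([546, 557, 54]) cube([107, 24, 1486]);
translate([688, 557, 54]) cube([107, 24, 1486]);
translate([830, 557, 54]) cube([107, 24, 1486]);
translate([972, 557, 54]) cube([107, 24, 1486]);
translate([1114, 557, 54]) cube([107, 24, 1486]);
translate([1256, 557, 54]) cube([107, 24, 1486]);
translate([1398, 557, 54]) cube([107, 24, 1486]);
translate([1540, 557, 54]) cube([107, 24, 1486]);
translate([1682, 557, 54]) cube([107, 24, 1486]);


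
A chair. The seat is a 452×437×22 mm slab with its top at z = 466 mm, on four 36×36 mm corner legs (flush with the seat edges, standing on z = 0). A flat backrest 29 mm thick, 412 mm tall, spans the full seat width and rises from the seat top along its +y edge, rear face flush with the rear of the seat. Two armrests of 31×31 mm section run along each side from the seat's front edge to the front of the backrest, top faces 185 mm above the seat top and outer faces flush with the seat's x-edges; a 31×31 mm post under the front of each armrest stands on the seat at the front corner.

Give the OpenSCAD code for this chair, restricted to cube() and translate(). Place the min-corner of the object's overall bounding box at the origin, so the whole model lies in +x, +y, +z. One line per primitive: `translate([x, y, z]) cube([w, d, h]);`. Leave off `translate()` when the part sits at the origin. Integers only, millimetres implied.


// leg_h = 466 - 22 = 444
// arm post h = 185 - 31 = 154
translate([0, 0, 444]) cube([452, 437, 22]);
cube([36, 36, 444]);
translate([416, 0, 0]) cube([36, 36, 444]);
translate([0, 401, 0]) cube([36, 36, 444]);
translate([416, 401, 0]) cube([36, 36, 444]);
translate([0, 408, 466]) cube([452, 29, 412]);
translate([0, 0, 620]) cube([31, 408, 31]);
translate([421, 0, 620]) cube([31, 408, 31]);
translate([0, 0, 466]) cube([31, 31, 154]);
translate([421, 0, 466]) cube([31, 31, 154]);


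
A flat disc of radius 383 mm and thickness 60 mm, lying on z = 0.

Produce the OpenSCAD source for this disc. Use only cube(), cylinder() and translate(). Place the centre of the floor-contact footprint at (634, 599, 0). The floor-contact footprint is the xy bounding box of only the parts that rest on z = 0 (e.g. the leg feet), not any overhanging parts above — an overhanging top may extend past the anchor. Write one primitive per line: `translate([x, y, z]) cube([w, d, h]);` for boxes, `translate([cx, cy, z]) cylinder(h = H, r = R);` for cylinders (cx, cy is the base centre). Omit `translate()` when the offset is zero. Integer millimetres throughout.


translate([634, 599, 0]) cylinder(h = 60, r = 383);


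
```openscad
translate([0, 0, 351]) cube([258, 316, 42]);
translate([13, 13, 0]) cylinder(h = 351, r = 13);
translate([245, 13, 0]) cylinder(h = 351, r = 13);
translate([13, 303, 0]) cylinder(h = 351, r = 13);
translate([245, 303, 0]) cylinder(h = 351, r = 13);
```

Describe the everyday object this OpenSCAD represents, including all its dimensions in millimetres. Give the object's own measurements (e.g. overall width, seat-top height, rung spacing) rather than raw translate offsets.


A simple wooden stool: a rectangular seat 258 mm (x) by 316 mm (y), 42 mm thick, top face at z = 393 mm, on four round legs, each 26 mm in diameter. The legs rest on z = 0, each leg's axis is inset half a diameter from the nearest pair of seat edges (so the leg's bounding box is flush with the corner).


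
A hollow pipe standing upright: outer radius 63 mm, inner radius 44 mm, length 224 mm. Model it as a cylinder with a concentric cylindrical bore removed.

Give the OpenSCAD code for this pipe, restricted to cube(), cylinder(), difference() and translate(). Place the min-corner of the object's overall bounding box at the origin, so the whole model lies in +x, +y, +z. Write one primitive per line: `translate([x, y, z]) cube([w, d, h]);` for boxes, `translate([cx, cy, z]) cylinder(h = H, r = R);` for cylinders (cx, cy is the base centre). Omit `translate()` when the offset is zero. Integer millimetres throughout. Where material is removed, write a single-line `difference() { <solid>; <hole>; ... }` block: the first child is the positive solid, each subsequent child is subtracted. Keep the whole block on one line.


difference() { translate([63, 63, 0]) cylinder(h = 224, r = 63); translate([63, 63, 0]) cylinder(h = 224, r = 44); }


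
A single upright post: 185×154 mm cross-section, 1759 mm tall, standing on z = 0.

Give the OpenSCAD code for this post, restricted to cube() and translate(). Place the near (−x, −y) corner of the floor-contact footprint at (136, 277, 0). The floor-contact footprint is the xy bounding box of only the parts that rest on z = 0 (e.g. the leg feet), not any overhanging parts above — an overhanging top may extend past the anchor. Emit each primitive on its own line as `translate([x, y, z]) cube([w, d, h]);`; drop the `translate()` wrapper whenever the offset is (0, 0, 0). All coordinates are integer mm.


translate([136, 277, 0]) cube([185, 154, 1759]);


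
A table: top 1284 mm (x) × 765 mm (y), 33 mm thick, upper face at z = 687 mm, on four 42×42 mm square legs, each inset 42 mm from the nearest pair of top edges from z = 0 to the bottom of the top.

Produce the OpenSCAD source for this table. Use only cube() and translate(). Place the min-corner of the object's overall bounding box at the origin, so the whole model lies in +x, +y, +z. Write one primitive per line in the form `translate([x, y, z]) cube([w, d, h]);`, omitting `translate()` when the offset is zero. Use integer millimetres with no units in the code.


// leg_h = 687 - 33 = 654
translate([0, 0, 654]) cube([1284, 765, 33]);
translate([42, 42, 0]) cube([42, 42, 654]);
translate([1200, 42, 0]) cube([42, 42, 654]);
translate([42, 681, 0]) cube([42, 42, 654]);
translate([1200, 681, 0]) cube([42, 42, 654]);


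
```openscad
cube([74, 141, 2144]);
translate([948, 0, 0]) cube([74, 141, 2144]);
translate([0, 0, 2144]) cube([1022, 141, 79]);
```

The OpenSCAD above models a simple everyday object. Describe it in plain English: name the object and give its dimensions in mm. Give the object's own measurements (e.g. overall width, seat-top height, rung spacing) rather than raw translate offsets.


A door frame. The clear opening is 874 mm wide and 2144 mm high. Two 74 mm wide jambs, 141 mm deep, stand either side of the opening from the floor to the top of the opening. A 79 mm thick head sits across the top of both jambs, spanning the full outside width of the frame.


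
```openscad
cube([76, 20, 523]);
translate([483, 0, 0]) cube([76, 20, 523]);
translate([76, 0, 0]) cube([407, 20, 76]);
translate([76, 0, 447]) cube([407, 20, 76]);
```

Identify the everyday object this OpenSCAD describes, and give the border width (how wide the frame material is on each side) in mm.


A picture frame. The border width is 76 mm.

Four thin pieces enclosing a rectangular opening — a picture frame. The two full-height stiles are 523 mm tall; the top rail sits at z = 447 and is 76 mm tall, so the border above the opening is 523 − 447 = 76 mm, matching the stile x-width.


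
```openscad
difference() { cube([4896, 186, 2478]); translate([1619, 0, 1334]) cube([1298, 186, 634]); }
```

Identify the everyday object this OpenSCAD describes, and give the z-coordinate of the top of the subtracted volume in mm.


A wall with a window opening. The window head height is 1968 mm.

A wall with a rectangular opening subtracted — a window. Sill at z = 1334, opening 634 mm tall, so the head is at 1334 + 634 = 1968 mm.


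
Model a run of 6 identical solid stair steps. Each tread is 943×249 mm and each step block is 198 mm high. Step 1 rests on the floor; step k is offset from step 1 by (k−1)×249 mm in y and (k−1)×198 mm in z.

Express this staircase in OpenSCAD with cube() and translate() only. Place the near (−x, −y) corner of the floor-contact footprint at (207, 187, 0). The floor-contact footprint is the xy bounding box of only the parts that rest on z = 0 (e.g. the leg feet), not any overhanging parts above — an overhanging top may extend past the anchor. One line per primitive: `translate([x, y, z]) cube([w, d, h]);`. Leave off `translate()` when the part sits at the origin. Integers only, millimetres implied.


translate([207, 187, 0]) cube([943, 249, 198]);
translate([207, 436, 198]) cube([943, 249, 198]);
translate([207, 685, 396]) cube([943, 249, 198]);
translate([207, 934, 594]) cube([943, 249, 198]);
translate([207, 1183, 792]) cube([943, 249, 198]);
translate([207, 1432, 990]) cube([943, 249, 198]);


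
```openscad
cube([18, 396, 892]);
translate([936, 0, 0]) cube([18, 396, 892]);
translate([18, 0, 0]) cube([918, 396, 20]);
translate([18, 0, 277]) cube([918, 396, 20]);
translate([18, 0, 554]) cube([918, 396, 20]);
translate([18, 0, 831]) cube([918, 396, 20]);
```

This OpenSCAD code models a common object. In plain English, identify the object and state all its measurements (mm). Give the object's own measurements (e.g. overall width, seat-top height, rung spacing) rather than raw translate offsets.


An open bookshelf. Two side panels, each 18 mm thick, 396 mm deep and 892 mm tall, stand 954 mm apart (outside-to-outside). Between them sit 4 shelves, each 20 mm thick and 396 mm deep, spanning the full gap between the sides. The bottom shelf rests on the floor (its underside at z = 0) and the clear gap between one shelf's top and the next shelf's underside is 257 mm.


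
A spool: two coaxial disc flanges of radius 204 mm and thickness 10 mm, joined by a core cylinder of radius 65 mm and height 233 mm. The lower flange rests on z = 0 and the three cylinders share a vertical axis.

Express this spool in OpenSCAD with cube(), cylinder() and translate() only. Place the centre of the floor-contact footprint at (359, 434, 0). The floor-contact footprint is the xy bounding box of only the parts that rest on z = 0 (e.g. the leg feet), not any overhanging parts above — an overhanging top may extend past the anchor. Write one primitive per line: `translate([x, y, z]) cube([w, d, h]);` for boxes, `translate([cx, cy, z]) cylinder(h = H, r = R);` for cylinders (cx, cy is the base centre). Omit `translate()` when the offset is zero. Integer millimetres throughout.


translate([359, 434, 0]) cylinder(h = 10, r = 204);
translate([359, 434, 10]) cylinder(h = 233, r = 65);
translate([359, 434, 243]) cylinder(h = 10, r = 204);


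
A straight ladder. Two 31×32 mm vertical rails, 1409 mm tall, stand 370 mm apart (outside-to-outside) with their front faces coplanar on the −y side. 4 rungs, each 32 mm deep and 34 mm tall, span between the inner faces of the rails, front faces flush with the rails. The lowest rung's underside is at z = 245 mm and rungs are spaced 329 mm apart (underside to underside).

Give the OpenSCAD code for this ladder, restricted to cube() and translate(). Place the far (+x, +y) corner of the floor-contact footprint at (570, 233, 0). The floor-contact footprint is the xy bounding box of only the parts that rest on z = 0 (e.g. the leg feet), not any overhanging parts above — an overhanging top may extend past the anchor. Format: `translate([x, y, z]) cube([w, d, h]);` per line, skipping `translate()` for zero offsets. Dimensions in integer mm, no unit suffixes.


// rung span = 370 - 2*31 = 308
// rung[k] z = 245 + k*329
translate([200, 201, 0]) cube([31, 32, 1409]);
translate([539, 201, 0]) cube([31, 32, 1409]);
translate([231, 201, 245]) cube([308, 32, 34]);
translate([231, 201, 574]) cube([308, 32, 34]);
translate([231, 201, 903]) cube([308, 32, 34]);
translate([231, 201, 1232]) cube([308, 32, 34]);


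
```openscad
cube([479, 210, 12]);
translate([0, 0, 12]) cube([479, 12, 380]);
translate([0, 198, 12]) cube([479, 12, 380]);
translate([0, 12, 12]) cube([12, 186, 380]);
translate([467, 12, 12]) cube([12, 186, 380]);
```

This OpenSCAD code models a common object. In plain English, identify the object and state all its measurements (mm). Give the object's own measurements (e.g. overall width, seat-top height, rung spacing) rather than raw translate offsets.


An open-topped rectangular box: outside dimensions 479×210×392 mm, with a uniform wall and base thickness of 12 mm. The base is a full 479×210 slab on the floor; four walls sit on top of the base. The front and back walls (the −y and +y sides) span the full width; the two side walls fit between them.


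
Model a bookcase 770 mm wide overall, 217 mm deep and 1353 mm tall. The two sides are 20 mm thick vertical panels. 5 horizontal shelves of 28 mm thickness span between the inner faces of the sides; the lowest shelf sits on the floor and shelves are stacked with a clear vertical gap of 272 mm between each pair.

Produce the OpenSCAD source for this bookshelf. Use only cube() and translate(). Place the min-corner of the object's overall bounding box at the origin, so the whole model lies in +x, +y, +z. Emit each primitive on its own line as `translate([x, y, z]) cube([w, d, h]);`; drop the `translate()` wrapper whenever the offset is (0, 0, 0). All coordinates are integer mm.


cube([20, 217, 1353]);
translate([750, 0, 0]) cube([20, 217, 1353]);
translate([20, 0, 0]) cube([730, 217, 28]);
translate([20, 0, 300]) cube([730, 217, 28]);
translate([20, 0, 600]) cube([730, 217, 28]);
translate([20, 0, 900]) cube([730, 217, 28]);
translate([20, 0, 1200]) cube([730, 217, 28]);


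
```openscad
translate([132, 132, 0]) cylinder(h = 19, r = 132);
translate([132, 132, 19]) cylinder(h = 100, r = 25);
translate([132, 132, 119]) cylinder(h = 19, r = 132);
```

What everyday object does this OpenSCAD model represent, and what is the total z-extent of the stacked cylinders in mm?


A spool. The overall height is 138 mm.

Three coaxial cylinders, large–small–large — a spool. Two 19 mm flanges and a 100 mm core give 19 + 100 + 19 = 138 mm.


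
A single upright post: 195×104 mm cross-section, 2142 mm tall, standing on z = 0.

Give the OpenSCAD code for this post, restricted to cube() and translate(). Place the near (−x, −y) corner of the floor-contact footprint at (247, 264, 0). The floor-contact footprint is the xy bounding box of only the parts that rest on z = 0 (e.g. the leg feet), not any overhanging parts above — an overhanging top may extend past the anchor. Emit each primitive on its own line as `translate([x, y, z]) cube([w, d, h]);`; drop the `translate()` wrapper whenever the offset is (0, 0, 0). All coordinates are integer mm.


translate([247, 264, 0]) cube([195, 104, 2142]);


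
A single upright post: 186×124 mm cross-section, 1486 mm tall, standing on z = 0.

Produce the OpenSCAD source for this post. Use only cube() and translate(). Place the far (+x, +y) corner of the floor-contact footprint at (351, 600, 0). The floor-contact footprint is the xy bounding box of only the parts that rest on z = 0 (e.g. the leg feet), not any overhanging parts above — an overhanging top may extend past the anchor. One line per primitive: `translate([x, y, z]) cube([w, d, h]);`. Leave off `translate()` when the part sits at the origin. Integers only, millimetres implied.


translate([165, 476, 0]) cube([186, 124, 1486]);


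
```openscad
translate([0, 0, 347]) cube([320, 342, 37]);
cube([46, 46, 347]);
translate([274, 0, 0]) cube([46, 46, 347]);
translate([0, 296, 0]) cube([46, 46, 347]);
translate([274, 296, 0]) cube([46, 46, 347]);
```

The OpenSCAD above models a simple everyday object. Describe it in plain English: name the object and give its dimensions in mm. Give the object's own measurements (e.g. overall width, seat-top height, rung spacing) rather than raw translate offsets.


A four-legged stool. The seat is a 320×342×37 mm slab whose top surface is at z = 384 mm; four square legs, each 46×46 mm in cross-section, run from the floor (z = 0) to the underside of the seat, each flush with a corner of the seat.


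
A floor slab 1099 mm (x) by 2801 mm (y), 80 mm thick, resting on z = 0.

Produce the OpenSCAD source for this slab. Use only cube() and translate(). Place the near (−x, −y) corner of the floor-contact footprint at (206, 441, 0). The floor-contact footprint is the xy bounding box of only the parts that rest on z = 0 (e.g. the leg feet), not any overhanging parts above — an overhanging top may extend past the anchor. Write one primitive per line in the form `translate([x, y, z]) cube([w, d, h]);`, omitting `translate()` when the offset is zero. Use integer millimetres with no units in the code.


translate([206, 441, 0]) cube([1099, 2801, 80]);


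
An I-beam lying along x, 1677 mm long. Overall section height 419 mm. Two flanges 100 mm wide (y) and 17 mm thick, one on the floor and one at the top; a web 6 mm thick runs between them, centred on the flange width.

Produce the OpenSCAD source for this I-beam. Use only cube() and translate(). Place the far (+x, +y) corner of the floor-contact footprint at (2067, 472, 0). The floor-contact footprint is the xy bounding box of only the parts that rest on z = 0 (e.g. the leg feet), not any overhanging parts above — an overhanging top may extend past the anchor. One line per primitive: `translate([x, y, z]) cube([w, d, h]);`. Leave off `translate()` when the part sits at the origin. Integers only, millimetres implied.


translate([390, 372, 0]) cube([1677, 100, 17]);
translate([390, 419, 17]) cube([1677, 6, 385]);
translate([390, 372, 402]) cube([1677, 100, 17]);


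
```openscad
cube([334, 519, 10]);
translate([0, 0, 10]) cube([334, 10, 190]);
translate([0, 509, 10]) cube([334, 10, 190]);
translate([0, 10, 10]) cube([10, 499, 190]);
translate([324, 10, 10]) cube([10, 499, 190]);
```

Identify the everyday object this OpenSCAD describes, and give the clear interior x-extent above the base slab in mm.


An open box. The internal width is 314 mm.

A 334×519 base slab with four walls standing on it — an open box. The base is 334 mm wide and the walls are 10 mm thick, so the internal width is 334 − 2 × 10 = 314 mm.


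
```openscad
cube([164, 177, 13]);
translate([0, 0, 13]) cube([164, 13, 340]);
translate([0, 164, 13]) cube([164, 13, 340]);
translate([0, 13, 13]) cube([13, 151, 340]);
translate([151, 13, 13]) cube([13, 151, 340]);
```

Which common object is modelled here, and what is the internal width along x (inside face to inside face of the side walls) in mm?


An open box. The internal width is 138 mm.

A 164×177 base slab with four walls standing on it — an open box. The base is 164 mm wide and the walls are 13 mm thick, so the internal width is 164 − 2 × 13 = 138 mm.


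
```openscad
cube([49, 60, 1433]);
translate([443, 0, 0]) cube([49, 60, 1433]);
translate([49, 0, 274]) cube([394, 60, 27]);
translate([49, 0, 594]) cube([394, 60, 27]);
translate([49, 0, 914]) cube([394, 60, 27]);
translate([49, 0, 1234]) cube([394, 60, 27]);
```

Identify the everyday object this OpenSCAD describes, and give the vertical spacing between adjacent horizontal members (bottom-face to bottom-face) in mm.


A ladder. The rung spacing is 320 mm.

Two tall 49×60 posts with 4 short bars between them — a ladder. Adjacent rungs sit at z = 274 and z = 594, so the spacing is 594 − 274 = 320 mm.


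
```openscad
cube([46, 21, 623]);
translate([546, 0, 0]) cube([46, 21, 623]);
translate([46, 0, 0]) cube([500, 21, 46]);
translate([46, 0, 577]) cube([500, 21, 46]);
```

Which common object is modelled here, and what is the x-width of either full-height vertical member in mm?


A picture frame. The border width is 46 mm.

Four thin pieces enclosing a rectangular opening — a picture frame. The two full-height stiles are 623 mm tall; the top rail sits at z = 577 and is 46 mm tall, so the border above the opening is 623 − 577 = 46 mm, matching the stile x-width.


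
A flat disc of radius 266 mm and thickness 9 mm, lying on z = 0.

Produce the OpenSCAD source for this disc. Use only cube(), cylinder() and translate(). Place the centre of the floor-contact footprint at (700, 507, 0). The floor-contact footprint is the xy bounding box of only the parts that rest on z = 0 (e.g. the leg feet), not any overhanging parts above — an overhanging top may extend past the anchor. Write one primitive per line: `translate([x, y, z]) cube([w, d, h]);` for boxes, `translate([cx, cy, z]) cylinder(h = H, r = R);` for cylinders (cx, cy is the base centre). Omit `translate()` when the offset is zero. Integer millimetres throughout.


translate([700, 507, 0]) cylinder(h = 9, r = 266);


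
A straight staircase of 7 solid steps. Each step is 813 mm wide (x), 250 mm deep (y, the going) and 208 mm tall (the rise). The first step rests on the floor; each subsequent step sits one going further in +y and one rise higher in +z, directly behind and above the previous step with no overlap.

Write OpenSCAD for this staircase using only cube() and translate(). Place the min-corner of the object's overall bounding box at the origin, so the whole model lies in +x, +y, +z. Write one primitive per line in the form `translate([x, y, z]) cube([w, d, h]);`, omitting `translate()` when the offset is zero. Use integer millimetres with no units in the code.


cube([813, 250, 208]);
translate([0, 250, 208]) cube([813, 250, 208]);
translate([0, 500, 416]) cube([813, 250, 208]);
translate([0, 750, 624]) cube([813, 250, 208]);
translate([0, 1000, 832]) cube([813, 250, 208]);
translate([0, 1250, 1040]) cube([813, 250, 208]);
translate([0, 1500, 1248]) cube([813, 250, 208]);


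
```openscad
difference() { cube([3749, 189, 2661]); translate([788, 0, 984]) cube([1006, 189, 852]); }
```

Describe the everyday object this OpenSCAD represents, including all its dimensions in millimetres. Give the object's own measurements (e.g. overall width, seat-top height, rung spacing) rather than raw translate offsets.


A wall 3749 mm long (x), 189 mm thick (y), 2661 mm tall, with a rectangular window opening cut through it. The opening is 1006 mm wide and 852 mm tall; its sill is at z = 984 mm and its near (−x) edge is 788 mm from the wall's −x end. The opening passes through the full wall thickness.


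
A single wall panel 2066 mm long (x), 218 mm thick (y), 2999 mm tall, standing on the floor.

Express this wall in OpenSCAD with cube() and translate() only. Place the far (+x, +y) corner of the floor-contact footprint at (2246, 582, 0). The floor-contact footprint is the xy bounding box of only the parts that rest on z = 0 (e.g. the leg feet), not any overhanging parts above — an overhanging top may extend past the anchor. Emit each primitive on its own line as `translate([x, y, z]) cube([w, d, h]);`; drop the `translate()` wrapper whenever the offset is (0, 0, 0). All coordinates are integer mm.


translate([180, 364, 0]) cube([2066, 218, 2999]);


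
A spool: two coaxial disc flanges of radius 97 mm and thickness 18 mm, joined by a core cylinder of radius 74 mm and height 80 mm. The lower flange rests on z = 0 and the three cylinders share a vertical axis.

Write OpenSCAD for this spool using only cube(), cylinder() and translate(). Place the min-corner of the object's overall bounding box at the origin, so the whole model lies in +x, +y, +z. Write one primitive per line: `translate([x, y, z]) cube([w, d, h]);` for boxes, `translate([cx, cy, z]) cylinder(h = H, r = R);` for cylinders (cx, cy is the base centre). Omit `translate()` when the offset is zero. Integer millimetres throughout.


translate([97, 97, 0]) cylinder(h = 18, r = 97);
translate([97, 97, 18]) cylinder(h = 80, r = 74);
translate([97, 97, 98]) cylinder(h = 18, r = 97);


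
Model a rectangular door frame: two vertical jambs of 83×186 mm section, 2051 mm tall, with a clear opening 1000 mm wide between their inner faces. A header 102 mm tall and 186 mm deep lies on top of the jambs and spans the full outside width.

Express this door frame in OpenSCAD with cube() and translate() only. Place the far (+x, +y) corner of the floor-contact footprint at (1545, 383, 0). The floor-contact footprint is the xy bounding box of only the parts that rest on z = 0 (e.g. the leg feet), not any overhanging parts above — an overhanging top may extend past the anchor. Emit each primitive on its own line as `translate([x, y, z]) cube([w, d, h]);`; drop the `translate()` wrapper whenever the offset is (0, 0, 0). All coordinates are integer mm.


translate([379, 197, 0]) cube([83, 186, 2051]);
translate([1462, 197, 0]) cube([83, 186, 2051]);
translate([379, 197, 2051]) cube([1166, 186, 102]);


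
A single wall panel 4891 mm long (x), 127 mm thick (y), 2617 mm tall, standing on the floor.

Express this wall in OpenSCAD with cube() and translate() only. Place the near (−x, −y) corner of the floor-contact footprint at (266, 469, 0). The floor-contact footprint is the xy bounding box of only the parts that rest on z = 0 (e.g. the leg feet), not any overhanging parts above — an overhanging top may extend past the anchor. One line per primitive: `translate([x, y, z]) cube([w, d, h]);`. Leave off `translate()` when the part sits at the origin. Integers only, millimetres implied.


translate([266, 469, 0]) cube([4891, 127, 2617]);


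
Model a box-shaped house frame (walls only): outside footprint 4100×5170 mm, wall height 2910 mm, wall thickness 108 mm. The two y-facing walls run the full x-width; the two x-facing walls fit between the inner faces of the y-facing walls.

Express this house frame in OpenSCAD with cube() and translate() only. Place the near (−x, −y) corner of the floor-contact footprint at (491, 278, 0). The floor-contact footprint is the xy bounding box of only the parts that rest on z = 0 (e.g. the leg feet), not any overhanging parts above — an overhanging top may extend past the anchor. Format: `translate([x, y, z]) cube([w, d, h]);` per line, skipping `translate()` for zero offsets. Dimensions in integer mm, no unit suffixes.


translate([491, 278, 0]) cube([4100, 108, 2910]);
translate([491, 5340, 0]) cube([4100, 108, 2910]);
translate([491, 386, 0]) cube([108, 4954, 2910]);
translate([4483, 386, 0]) cube([108, 4954, 2910]);


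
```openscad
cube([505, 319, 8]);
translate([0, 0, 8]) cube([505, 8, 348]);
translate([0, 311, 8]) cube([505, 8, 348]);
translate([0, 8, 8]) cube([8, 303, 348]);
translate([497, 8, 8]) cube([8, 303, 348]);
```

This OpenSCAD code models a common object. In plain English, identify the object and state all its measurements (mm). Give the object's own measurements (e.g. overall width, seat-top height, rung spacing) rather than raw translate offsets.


An open-topped rectangular box: outside dimensions 505×319×356 mm, with a uniform wall and base thickness of 8 mm. The base is a full 505×319 slab on the floor; four walls sit on top of the base. The front and back walls (the −y and +y sides) span the full width; the two side walls fit between them.


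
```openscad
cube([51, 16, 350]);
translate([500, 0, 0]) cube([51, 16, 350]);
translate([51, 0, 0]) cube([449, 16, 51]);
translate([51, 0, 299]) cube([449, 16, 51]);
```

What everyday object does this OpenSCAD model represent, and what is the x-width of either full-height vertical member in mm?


A picture frame. The border width is 51 mm.

Four thin pieces enclosing a rectangular opening — a picture frame. The two full-height stiles are 350 mm tall; the top rail sits at z = 299 and is 51 mm tall, so the border above the opening is 350 − 299 = 51 mm, matching the stile x-width.


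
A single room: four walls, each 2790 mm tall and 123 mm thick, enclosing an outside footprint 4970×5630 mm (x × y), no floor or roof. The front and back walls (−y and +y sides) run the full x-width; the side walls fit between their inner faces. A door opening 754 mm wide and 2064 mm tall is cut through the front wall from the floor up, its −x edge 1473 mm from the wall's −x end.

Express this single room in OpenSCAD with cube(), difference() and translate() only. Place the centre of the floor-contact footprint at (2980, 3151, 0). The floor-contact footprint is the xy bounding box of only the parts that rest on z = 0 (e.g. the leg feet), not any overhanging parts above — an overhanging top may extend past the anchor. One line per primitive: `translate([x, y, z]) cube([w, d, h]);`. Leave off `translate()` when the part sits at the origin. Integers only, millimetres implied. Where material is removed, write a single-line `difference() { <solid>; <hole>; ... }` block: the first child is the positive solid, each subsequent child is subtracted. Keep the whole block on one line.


difference() { translate([495, 336, 0]) cube([4970, 123, 2790]); translate([1968, 336, 0]) cube([754, 123, 2064]); }
translate([495, 5843, 0]) cube([4970, 123, 2790]);
translate([495, 459, 0]) cube([123, 5384, 2790]);
translate([5342, 459, 0]) cube([123, 5384, 2790]);
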